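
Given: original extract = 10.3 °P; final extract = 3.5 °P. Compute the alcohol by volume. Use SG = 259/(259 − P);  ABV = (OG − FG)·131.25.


OG = 259/(259 − 10.3) = 1.0414
FG = 259/(259 − 3.5) = 1.0137
ABV = (1.0414 − 1.0137)·131.25

3.6378 % ABV


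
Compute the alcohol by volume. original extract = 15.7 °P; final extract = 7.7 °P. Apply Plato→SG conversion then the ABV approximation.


SG = 259/(259 − P);  ABV = (OG − FG)·131.25
OG = 259/(259 − 15.7) = 1.0645
FG = 259/(259 − 7.7) = 1.0306
ABV = (1.0645 − 1.0306)·131.25

4.4479 % ABV


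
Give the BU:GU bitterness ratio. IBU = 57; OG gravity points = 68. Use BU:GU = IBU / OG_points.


BU:GU = 57 / 68

0.8382


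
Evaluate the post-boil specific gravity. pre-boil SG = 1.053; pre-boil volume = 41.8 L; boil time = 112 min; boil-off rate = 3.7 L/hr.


V_post = V_pre − rate·(t/60);  SG_post = 1 + (SG_pre−1)·V_pre/V_post
V_post = 41.8 − 3.7·(112/60) = 34.8933
SG_post = 1 + (1.053 − 1)·41.8/34.8933

1.0635


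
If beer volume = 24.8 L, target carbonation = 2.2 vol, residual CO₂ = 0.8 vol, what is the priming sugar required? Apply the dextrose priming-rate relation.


sugar = (target − residual)·4.0·V
sugar = (2.2 − 0.8)·4.0·24.8

138.8800 g


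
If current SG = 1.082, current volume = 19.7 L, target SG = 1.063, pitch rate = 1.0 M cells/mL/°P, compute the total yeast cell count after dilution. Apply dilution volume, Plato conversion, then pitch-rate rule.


V_w = V·((SG_c−1)/(SG_t−1)−1);  °P = 259 − 259/SG_t;  cells = rate·(V+V_w)·°P
V_w = 19.7·((1.082−1)/(1.063−1)−1) = 5.9413
V_final = 19.7 + 5.9413 = 25.6413
°P = 259 − 259/1.063 = 15.3500
cells = 1.0·25.6413·15.3500

393.5923 billion cells


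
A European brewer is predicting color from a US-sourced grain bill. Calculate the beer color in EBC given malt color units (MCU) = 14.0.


SRM = 1.4922·MCU^0.6859;  EBC = SRM·1.97
SRM = 1.4922·14.0^0.6859 = 9.1192
EBC = 9.1192·1.97

17.9648 EBC


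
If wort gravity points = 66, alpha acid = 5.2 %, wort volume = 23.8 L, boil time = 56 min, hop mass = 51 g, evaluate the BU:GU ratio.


U = 1.65·0.000125^(GP/1000)·(1−e^(−0.04t))/4.15;  IBU = (α/100)·m·U·1000/V;  BU:GU = IBU/GP
U = 1.65·0.000125^(66/1000)·(1−e^(−0.04·56))/4.15 = 0.1963
IBU = (5.2/100)·51·0.1963·1000/23.8 = 21.8748
BU:GU = 21.8748/66

0.3314


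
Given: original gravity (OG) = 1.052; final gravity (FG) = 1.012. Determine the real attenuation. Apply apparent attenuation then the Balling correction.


AA = (OG−FG)/(OG−1)·100;  RA = AA·0.8192
AA = (1.052 − 1.012)/(1.052 − 1)·100 = 76.9231
RA = 76.9231·0.8192

63.0154 %


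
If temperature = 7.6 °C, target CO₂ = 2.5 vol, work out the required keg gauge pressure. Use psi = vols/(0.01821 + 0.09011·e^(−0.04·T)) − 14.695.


psi = 2.5/(0.01821 + 0.09011·e^(−0.04·7.6)) − 14.695

14.8214 psi


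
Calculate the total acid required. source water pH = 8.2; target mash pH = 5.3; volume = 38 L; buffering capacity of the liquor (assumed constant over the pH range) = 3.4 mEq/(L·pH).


acid = buffering capacity · (pH_source − pH_target) · V
acid = 3.4 · (8.2 − 5.3) · 38

374.6800 mEq


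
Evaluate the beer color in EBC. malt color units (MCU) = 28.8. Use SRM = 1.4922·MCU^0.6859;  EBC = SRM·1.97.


SRM = 1.4922·28.8^0.6859 = 14.9563
EBC = 14.9563·1.97

29.4639 EBC


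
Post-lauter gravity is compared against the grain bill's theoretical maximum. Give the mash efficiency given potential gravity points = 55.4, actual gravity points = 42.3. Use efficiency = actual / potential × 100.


efficiency = 42.3 / 55.4 × 100

76.3538 %


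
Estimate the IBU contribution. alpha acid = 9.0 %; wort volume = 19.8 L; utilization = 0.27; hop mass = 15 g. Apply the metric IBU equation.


IBU = (α/100)·mass·U·1000 / V
IBU = (9.0/100)·15·0.27·1000 / 19.8

18.4091 IBU


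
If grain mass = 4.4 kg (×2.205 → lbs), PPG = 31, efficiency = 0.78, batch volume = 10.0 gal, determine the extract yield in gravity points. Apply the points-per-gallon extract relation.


points = lbs × PPG × eff / vol
lbs = 4.4 × 2.205 = 9.7020
points = 9.7020 × 31 × 0.78 / 10.0

23.4594 points


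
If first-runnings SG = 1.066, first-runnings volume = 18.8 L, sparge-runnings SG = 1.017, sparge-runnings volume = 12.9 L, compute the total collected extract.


total = Σ (SG_i − 1)·1000·V_i
first = (1.066 − 1)·1000·18.8 = 1240.8000
sparge = (1.017 − 1)·1000·12.9 = 219.3000
total = 1240.8000 + 219.3000

1460.1000 gravity·L


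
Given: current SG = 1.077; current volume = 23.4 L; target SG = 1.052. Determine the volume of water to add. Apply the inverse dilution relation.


V_water = V·((SG_curr − 1)/(SG_target − 1) − 1)
V_water = 23.4·((1.077 − 1)/(1.052 − 1) − 1)

11.2500 L


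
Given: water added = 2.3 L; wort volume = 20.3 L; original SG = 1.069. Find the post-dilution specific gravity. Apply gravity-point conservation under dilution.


SG_new = 1 + (SG_old − 1)·V_old/(V_old + V_water)
pts = (1.069 − 1)·1000·20.3/(20.3 + 2.3) = 61.9779
SG_new = 1 + 61.9779/1000

1.0620


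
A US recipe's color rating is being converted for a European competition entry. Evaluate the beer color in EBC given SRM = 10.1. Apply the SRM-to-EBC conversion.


EBC = SRM · 1.97
EBC = 10.1 · 1.97

19.8970 EBC


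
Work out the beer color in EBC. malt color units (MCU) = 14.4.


SRM = 1.4922·MCU^0.6859;  EBC = SRM·1.97
SRM = 1.4922·14.4^0.6859 = 9.2971
EBC = 9.2971·1.97

18.3153 EBC


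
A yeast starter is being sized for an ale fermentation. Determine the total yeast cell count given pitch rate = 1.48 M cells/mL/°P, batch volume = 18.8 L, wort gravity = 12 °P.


cells (billions) = rate · V_L · °P
cells = 1.48 · 18.8 · 12

333.8880 billion cells


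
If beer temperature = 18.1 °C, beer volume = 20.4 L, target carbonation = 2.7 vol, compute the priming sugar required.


residual = 14.695·(0.01821 + 0.09011·e^(−0.04·T));  sugar = (target − residual)·4.0·V
residual = 14.695·(0.01821 + 0.09011·e^(−0.04·18.1)) = 0.9096
sugar = (2.7 − 0.9096)·4.0·20.4

146.0996 g


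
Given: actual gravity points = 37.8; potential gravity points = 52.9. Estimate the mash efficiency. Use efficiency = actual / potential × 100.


efficiency = 37.8 / 52.9 × 100

71.4556 %


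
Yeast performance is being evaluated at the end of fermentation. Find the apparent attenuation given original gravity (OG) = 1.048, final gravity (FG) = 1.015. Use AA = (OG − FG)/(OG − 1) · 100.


AA = (1.048 − 1.015)/(1.048 − 1) · 100

68.7500 %


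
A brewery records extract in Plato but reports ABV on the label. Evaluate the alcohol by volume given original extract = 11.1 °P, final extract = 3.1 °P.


SG = 259/(259 − P);  ABV = (OG − FG)·131.25
OG = 259/(259 − 11.1) = 1.0448
FG = 259/(259 − 3.1) = 1.0121
ABV = (1.0448 − 1.0121)·131.25

4.2869 % ABV


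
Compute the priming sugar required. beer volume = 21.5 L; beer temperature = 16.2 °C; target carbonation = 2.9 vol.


residual = 14.695·(0.01821 + 0.09011·e^(−0.04·T));  sugar = (target − residual)·4.0·V
residual = 14.695·(0.01821 + 0.09011·e^(−0.04·16.2)) = 0.9603
sugar = (2.9 − 0.9603)·4.0·21.5

166.8180 g


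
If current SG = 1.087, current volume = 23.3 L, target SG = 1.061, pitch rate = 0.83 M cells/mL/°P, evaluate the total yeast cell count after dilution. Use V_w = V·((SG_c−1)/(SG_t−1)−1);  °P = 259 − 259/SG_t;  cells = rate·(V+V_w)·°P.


V_w = 23.3·((1.087−1)/(1.061−1)−1) = 9.9311
V_final = 23.3 + 9.9311 = 33.2311
°P = 259 − 259/1.061 = 14.8907
cells = 0.83·33.2311·14.8907

410.7122 billion cells


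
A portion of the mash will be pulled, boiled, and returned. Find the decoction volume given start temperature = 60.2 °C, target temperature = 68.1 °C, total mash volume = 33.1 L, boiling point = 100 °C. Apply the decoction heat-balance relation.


V_dec = V_total·(T_target − T_start)/(T_boil − T_start)
V_dec = 33.1·(68.1 − 60.2)/(100 − 60.2)

6.5701 L


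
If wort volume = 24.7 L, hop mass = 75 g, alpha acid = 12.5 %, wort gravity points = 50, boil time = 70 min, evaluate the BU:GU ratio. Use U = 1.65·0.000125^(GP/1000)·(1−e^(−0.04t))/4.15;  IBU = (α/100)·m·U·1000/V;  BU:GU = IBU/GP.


U = 1.65·0.000125^(50/1000)·(1−e^(−0.04·70))/4.15 = 0.2383
IBU = (12.5/100)·75·0.2383·1000/24.7 = 90.4293
BU:GU = 90.4293/50

1.8086


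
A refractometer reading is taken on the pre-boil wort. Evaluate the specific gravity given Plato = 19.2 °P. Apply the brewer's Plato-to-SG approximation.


SG = 259/(259 − P)
SG = 259/(259 − 19.2)

1.0801


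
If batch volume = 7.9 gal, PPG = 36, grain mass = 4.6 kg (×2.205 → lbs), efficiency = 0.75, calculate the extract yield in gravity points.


points = lbs × PPG × eff / vol
lbs = 4.6 × 2.205 = 10.1430
points = 10.1430 × 36 × 0.75 / 7.9

34.6659 points


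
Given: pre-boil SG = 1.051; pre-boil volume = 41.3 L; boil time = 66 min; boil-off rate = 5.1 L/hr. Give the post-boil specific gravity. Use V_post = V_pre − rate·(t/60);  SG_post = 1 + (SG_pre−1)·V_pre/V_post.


V_post = 41.3 − 5.1·(66/60) = 35.6900
SG_post = 1 + (1.051 − 1)·41.3/35.6900

1.0590


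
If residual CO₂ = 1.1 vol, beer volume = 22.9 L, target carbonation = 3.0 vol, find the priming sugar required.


sugar = (target − residual)·4.0·V
sugar = (3.0 − 1.1)·4.0·22.9

174.0400 g


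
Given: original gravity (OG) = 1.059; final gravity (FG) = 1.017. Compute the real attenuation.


AA = (OG−FG)/(OG−1)·100;  RA = AA·0.8192
AA = (1.059 − 1.017)/(1.059 − 1)·100 = 71.1864
RA = 71.1864·0.8192

58.3159 %


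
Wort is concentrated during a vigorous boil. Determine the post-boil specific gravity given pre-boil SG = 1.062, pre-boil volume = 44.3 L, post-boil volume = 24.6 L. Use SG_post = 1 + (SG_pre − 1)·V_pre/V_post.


pts_pre = (1.062 − 1)·1000 = 62.0000
pts_post = 62.0000·44.3/24.6 = 111.6504
SG_post = 1 + 111.6504/1000

1.1117


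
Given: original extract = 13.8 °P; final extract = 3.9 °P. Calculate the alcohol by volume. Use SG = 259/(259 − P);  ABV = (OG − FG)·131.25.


OG = 259/(259 − 13.8) = 1.0563
FG = 259/(259 − 3.9) = 1.0153
ABV = (1.0563 − 1.0153)·131.25

5.3803 % ABV


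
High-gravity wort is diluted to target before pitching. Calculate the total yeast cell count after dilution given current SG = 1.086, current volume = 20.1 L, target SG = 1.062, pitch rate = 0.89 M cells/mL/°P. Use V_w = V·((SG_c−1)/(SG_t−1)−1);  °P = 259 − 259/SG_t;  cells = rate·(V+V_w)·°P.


V_w = 20.1·((1.086−1)/(1.062−1)−1) = 7.7806
V_final = 20.1 + 7.7806 = 27.8806
°P = 259 − 259/1.062 = 15.1205
cells = 0.89·27.8806·15.1205

375.1974 billion cells


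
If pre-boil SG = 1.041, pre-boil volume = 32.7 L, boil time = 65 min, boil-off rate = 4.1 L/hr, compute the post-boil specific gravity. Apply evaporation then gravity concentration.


V_post = V_pre − rate·(t/60);  SG_post = 1 + (SG_pre−1)·V_pre/V_post
V_post = 32.7 − 4.1·(65/60) = 28.2583
SG_post = 1 + (1.041 − 1)·32.7/28.2583

1.0474


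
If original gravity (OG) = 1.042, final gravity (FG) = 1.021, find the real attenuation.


AA = (OG−FG)/(OG−1)·100;  RA = AA·0.8192
AA = (1.042 − 1.021)/(1.042 − 1)·100 = 50.0000
RA = 50.0000·0.8192

40.9600 %


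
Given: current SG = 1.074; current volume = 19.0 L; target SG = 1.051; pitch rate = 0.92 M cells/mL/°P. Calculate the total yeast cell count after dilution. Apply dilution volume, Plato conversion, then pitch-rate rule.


V_w = V·((SG_c−1)/(SG_t−1)−1);  °P = 259 − 259/SG_t;  cells = rate·(V+V_w)·°P
V_w = 19.0·((1.074−1)/(1.051−1)−1) = 8.5686
V_final = 19.0 + 8.5686 = 27.5686
°P = 259 − 259/1.051 = 12.5680
cells = 0.92·27.5686·12.5680

318.7647 billion cells


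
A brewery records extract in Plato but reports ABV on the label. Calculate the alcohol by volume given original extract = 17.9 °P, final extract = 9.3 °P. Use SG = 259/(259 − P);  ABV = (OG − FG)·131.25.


OG = 259/(259 − 17.9) = 1.0742
FG = 259/(259 − 9.3) = 1.0372
ABV = (1.0742 − 1.0372)·131.25

4.8560 % ABV


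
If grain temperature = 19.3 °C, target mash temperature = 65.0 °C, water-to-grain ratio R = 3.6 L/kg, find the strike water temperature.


T_strike = (0.41/R)·(T_mash − T_grain) + T_mash
T_strike = (0.41/3.6)·(65.0 − 19.3) + 65.0

70.2047 °C


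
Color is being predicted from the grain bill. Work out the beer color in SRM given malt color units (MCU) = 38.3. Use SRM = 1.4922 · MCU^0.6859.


SRM = 1.4922 · 38.3^0.6859

18.1862 SRM


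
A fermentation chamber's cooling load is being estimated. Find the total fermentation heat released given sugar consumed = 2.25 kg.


Q = m_sugar · 590 kJ/kg
Q = 2.25 · 590

1327.5000 kJ


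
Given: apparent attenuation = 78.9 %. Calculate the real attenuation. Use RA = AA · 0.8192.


RA = 78.9 · 0.8192

64.6349 %


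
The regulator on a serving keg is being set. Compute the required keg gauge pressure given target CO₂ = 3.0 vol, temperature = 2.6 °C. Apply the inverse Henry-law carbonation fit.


psi = vols/(0.01821 + 0.09011·e^(−0.04·T)) − 14.695
psi = 3.0/(0.01821 + 0.09011·e^(−0.04·2.6)) − 14.695

15.4802 psi


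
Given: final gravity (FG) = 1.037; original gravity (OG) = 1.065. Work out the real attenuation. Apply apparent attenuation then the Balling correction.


AA = (OG−FG)/(OG−1)·100;  RA = AA·0.8192
AA = (1.065 − 1.037)/(1.065 − 1)·100 = 43.0769
RA = 43.0769·0.8192

35.2886 %


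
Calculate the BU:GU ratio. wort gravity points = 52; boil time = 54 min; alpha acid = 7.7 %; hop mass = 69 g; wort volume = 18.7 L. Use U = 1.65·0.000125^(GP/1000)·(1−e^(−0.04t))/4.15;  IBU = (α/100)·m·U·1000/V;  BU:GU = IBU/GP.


U = 1.65·0.000125^(52/1000)·(1−e^(−0.04·54))/4.15 = 0.2204
IBU = (7.7/100)·69·0.2204·1000/18.7 = 62.6263
BU:GU = 62.6263/52

1.2044


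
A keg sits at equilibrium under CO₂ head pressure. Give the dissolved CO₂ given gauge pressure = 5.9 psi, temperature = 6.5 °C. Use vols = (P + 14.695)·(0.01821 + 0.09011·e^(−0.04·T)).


vols = (5.9 + 14.695)·(0.01821 + 0.09011·e^(−0.04·6.5))

1.8060 volumes


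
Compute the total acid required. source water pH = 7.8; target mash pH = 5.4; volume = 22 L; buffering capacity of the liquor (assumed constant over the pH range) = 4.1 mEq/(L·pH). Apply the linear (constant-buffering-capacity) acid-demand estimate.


acid = buffering capacity · (pH_source − pH_target) · V
acid = 4.1 · (7.8 − 5.4) · 22

216.4800 mEq


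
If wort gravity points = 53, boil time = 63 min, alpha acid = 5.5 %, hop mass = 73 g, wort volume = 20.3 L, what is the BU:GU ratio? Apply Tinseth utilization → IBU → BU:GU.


U = 1.65·0.000125^(GP/1000)·(1−e^(−0.04t))/4.15;  IBU = (α/100)·m·U·1000/V;  BU:GU = IBU/GP
U = 1.65·0.000125^(53/1000)·(1−e^(−0.04·63))/4.15 = 0.2271
IBU = (5.5/100)·73·0.2271·1000/20.3 = 44.9089
BU:GU = 44.9089/53

0.8473


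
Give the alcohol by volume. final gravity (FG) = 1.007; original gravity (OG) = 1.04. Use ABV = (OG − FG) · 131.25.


ABV = (1.04 − 1.007) · 131.25

4.3313 % ABV


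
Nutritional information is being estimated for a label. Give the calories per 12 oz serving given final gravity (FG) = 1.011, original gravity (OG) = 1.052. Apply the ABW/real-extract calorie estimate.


ABW = (OG−FG)·131.25·0.79/FG;  °P = 259 − 259/SG (for OG→OE and FG→AE);  RE = 0.1808·OE + 0.8192·AE;  Cal = (6.9·ABW + 4·(RE−0.1))·FG·3.55
ABW = (1.052 − 1.011)·131.25·0.79/1.011 = 4.2049
OE = 259 − 259/1.052 = 12.8023 °P
AE = 259 − 259/1.011 = 2.8180 °P
RE = 0.1808·12.8023 + 0.8192·2.8180 = 4.6232 °P
Cal = (6.9·4.2049 + 4·(4.6232−0.1))·1.011·3.55

169.0682 kcal


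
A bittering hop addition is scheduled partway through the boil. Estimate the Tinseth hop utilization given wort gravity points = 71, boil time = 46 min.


U = 1.65·0.000125^(GP/1000) · (1 − e^(−0.04·t))/4.15
bigness = 1.65·0.000125^(71/1000) = 0.8717
boil_factor = (1 − e^(−0.04·46))/4.15 = 0.2027
U = 0.8717 · 0.2027

0.1767


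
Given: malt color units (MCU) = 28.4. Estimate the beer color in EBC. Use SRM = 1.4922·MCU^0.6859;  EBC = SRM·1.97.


SRM = 1.4922·28.4^0.6859 = 14.8135
EBC = 14.8135·1.97

29.1826 EBC


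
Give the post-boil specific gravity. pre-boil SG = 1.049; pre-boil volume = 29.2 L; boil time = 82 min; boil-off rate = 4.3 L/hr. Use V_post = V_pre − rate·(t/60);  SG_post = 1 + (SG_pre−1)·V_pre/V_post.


V_post = 29.2 − 4.3·(82/60) = 23.3233
SG_post = 1 + (1.049 − 1)·29.2/23.3233

1.0613


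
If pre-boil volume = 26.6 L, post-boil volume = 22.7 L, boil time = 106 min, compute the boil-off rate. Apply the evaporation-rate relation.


rate = (V_pre − V_post) / (t_min/60)
rate = (26.6 − 22.7) / (106/60)

2.2075 L/hr


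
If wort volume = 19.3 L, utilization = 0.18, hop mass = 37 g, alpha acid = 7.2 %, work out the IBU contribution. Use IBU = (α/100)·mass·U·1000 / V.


IBU = (7.2/100)·37·0.18·1000 / 19.3

24.8456 IBU


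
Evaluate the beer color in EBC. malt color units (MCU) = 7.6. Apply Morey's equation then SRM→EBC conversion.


SRM = 1.4922·MCU^0.6859;  EBC = SRM·1.97
SRM = 1.4922·7.6^0.6859 = 5.9976
EBC = 5.9976·1.97

11.8153 EBC


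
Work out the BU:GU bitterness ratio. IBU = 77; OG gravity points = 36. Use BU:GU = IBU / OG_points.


BU:GU = 77 / 36

2.1389


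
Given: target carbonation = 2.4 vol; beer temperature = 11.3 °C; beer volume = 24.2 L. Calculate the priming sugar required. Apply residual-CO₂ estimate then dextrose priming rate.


residual = 14.695·(0.01821 + 0.09011·e^(−0.04·T));  sugar = (target − residual)·4.0·V
residual = 14.695·(0.01821 + 0.09011·e^(−0.04·11.3)) = 1.1102
sugar = (2.4 − 1.1102)·4.0·24.2

124.8493 g


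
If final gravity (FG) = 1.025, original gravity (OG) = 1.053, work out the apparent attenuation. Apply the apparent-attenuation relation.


AA = (OG − FG)/(OG − 1) · 100
AA = (1.053 − 1.025)/(1.053 − 1) · 100

52.8302 %


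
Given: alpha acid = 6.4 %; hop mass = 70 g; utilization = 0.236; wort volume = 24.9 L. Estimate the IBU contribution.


IBU = (α/100)·mass·U·1000 / V
IBU = (6.4/100)·70·0.236·1000 / 24.9

42.4610 IBU


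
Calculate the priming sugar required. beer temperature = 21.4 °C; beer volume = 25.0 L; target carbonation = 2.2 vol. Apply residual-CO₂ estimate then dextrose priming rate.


residual = 14.695·(0.01821 + 0.09011·e^(−0.04·T));  sugar = (target − residual)·4.0·V
residual = 14.695·(0.01821 + 0.09011·e^(−0.04·21.4)) = 0.8302
sugar = (2.2 − 0.8302)·4.0·25.0

136.9821 g


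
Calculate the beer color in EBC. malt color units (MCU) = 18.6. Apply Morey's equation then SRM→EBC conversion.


SRM = 1.4922·MCU^0.6859;  EBC = SRM·1.97
SRM = 1.4922·18.6^0.6859 = 11.0812
EBC = 11.0812·1.97

21.8299 EBC


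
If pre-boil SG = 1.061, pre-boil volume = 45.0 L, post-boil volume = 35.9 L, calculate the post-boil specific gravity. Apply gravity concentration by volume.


SG_post = 1 + (SG_pre − 1)·V_pre/V_post
pts_pre = (1.061 − 1)·1000 = 61.0000
pts_post = 61.0000·45.0/35.9 = 76.4624
SG_post = 1 + 76.4624/1000

1.0765


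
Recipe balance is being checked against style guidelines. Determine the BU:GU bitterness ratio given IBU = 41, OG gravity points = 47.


BU:GU = IBU / OG_points
BU:GU = 41 / 47

0.8723


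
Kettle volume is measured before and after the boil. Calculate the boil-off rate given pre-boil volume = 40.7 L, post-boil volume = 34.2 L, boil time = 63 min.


rate = (V_pre − V_post) / (t_min/60)
rate = (40.7 − 34.2) / (63/60)

6.1905 L/hr


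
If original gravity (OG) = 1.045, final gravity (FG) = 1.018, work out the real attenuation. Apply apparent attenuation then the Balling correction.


AA = (OG−FG)/(OG−1)·100;  RA = AA·0.8192
AA = (1.045 − 1.018)/(1.045 − 1)·100 = 60.0000
RA = 60.0000·0.8192

49.1520 %


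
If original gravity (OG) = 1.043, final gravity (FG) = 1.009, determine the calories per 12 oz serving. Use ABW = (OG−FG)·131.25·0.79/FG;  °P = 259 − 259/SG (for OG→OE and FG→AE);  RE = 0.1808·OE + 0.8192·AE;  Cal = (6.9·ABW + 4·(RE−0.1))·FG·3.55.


ABW = (1.043 − 1.009)·131.25·0.79/1.009 = 3.4939
OE = 259 − 259/1.043 = 10.6779 °P
AE = 259 − 259/1.009 = 2.3102 °P
RE = 0.1808·10.6779 + 0.8192·2.3102 = 3.8231 °P
Cal = (6.9·3.4939 + 4·(3.8231−0.1))·1.009·3.55

139.6976 kcal


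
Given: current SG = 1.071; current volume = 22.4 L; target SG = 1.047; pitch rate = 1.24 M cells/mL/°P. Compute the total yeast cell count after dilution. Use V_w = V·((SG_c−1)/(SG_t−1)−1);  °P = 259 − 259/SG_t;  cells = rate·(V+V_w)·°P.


V_w = 22.4·((1.071−1)/(1.047−1)−1) = 11.4383
V_final = 22.4 + 11.4383 = 33.8383
°P = 259 − 259/1.047 = 11.6266
cells = 1.24·33.8383·11.6266

487.8442 billion cells


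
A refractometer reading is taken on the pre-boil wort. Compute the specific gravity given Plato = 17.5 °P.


SG = 259/(259 − P)
SG = 259/(259 − 17.5)

1.0725


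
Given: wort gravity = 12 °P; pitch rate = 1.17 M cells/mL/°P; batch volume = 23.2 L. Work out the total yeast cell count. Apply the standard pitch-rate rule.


cells (billions) = rate · V_L · °P
cells = 1.17 · 23.2 · 12

325.7280 billion cells


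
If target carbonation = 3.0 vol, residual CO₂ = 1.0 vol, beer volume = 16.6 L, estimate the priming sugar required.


sugar = (target − residual)·4.0·V
sugar = (3.0 − 1.0)·4.0·16.6

132.8000 g


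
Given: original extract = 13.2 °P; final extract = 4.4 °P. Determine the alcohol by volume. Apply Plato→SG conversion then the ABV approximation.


SG = 259/(259 − P);  ABV = (OG − FG)·131.25
OG = 259/(259 − 13.2) = 1.0537
FG = 259/(259 − 4.4) = 1.0173
ABV = (1.0537 − 1.0173)·131.25

4.7801 % ABV


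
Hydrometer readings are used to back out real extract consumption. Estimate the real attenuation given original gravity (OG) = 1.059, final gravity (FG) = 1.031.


AA = (OG−FG)/(OG−1)·100;  RA = AA·0.8192
AA = (1.059 − 1.031)/(1.059 − 1)·100 = 47.4576
RA = 47.4576·0.8192

38.8773 %


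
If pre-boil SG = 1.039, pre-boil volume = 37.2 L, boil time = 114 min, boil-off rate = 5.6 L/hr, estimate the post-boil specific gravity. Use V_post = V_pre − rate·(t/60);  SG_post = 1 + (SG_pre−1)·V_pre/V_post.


V_post = 37.2 − 5.6·(114/60) = 26.5600
SG_post = 1 + (1.039 − 1)·37.2/26.5600

1.0546


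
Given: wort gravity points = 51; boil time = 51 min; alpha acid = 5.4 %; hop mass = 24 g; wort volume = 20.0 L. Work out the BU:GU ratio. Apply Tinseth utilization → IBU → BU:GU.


U = 1.65·0.000125^(GP/1000)·(1−e^(−0.04t))/4.15;  IBU = (α/100)·m·U·1000/V;  BU:GU = IBU/GP
U = 1.65·0.000125^(51/1000)·(1−e^(−0.04·51))/4.15 = 0.2187
IBU = (5.4/100)·24·0.2187·1000/20.0 = 14.1729
BU:GU = 14.1729/51

0.2779


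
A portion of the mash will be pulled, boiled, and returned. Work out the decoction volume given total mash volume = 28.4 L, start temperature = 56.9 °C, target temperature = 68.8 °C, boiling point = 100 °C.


V_dec = V_total·(T_target − T_start)/(T_boil − T_start)
V_dec = 28.4·(68.8 − 56.9)/(100 − 56.9)

7.8413 L


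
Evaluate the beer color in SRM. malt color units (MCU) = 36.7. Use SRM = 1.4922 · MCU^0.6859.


SRM = 1.4922 · 36.7^0.6859

17.6617 SRM


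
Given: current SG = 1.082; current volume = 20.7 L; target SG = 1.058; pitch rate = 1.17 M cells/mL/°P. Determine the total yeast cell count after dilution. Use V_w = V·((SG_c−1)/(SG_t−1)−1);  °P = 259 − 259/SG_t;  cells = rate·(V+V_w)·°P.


V_w = 20.7·((1.082−1)/(1.058−1)−1) = 8.5655
V_final = 20.7 + 8.5655 = 29.2655
°P = 259 − 259/1.058 = 14.1985
cells = 1.17·29.2655·14.1985

486.1655 billion cells


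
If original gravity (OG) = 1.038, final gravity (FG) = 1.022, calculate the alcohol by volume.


ABV = (OG − FG) · 131.25
ABV = (1.038 − 1.022) · 131.25

2.1000 % ABV


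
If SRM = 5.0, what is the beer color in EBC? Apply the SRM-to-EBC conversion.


EBC = SRM · 1.97
EBC = 5.0 · 1.97

9.8500 EBC


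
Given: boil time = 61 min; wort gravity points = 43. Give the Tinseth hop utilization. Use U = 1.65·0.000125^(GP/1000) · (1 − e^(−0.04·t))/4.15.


bigness = 1.65·0.000125^(43/1000) = 1.1211
boil_factor = (1 − e^(−0.04·61))/4.15 = 0.2200
U = 1.1211 · 0.2200

0.2466


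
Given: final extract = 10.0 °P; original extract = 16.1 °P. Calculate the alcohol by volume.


SG = 259/(259 − P);  ABV = (OG − FG)·131.25
OG = 259/(259 − 16.1) = 1.0663
FG = 259/(259 − 10.0) = 1.0402
ABV = (1.0663 − 1.0402)·131.25

3.4285 % ABV


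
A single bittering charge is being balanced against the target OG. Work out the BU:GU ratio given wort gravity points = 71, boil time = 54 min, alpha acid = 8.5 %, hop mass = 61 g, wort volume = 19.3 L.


U = 1.65·0.000125^(GP/1000)·(1−e^(−0.04t))/4.15;  IBU = (α/100)·m·U·1000/V;  BU:GU = IBU/GP
U = 1.65·0.000125^(71/1000)·(1−e^(−0.04·54))/4.15 = 0.1858
IBU = (8.5/100)·61·0.1858·1000/19.3 = 49.9220
BU:GU = 49.9220/71

0.7031


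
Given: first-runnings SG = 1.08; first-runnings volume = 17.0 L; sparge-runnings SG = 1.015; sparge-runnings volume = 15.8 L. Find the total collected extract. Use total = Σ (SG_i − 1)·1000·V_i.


first = (1.08 − 1)·1000·17.0 = 1360.0000
sparge = (1.015 − 1)·1000·15.8 = 237.0000
total = 1360.0000 + 237.0000

1597.0000 gravity·L


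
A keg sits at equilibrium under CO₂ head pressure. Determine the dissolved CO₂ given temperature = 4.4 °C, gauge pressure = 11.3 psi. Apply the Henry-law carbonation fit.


vols = (P + 14.695)·(0.01821 + 0.09011·e^(−0.04·T))
vols = (11.3 + 14.695)·(0.01821 + 0.09011·e^(−0.04·4.4))

2.4378 volumes


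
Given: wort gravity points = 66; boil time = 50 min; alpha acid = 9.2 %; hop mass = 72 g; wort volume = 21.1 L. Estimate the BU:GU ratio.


U = 1.65·0.000125^(GP/1000)·(1−e^(−0.04t))/4.15;  IBU = (α/100)·m·U·1000/V;  BU:GU = IBU/GP
U = 1.65·0.000125^(66/1000)·(1−e^(−0.04·50))/4.15 = 0.1900
IBU = (9.2/100)·72·0.1900·1000/21.1 = 59.6372
BU:GU = 59.6372/66

0.9036


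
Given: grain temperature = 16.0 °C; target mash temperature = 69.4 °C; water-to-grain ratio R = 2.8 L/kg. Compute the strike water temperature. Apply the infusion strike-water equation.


T_strike = (0.41/R)·(T_mash − T_grain) + T_mash
T_strike = (0.41/2.8)·(69.4 − 16.0) + 69.4

77.2193 °C


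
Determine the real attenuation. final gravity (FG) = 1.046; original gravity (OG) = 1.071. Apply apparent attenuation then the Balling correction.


AA = (OG−FG)/(OG−1)·100;  RA = AA·0.8192
AA = (1.071 − 1.046)/(1.071 − 1)·100 = 35.2113
RA = 35.2113·0.8192

28.8451 %


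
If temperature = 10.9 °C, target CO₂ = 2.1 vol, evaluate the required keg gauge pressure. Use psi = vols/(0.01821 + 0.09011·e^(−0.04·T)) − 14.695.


psi = 2.1/(0.01821 + 0.09011·e^(−0.04·10.9)) − 14.695

12.7643 psi


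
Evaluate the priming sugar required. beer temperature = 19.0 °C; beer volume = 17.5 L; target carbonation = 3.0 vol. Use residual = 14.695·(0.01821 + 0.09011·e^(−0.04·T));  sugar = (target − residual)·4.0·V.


residual = 14.695·(0.01821 + 0.09011·e^(−0.04·19.0)) = 0.8869
sugar = (3.0 − 0.8869)·4.0·17.5

147.9195 g


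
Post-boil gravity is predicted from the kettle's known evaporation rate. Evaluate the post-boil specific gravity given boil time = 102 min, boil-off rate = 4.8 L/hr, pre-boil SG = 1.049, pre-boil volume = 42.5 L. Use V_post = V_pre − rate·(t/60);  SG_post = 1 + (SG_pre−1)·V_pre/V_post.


V_post = 42.5 − 4.8·(102/60) = 34.3400
SG_post = 1 + (1.049 − 1)·42.5/34.3400

1.0606


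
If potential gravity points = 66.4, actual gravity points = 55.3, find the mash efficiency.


efficiency = actual / potential × 100
efficiency = 55.3 / 66.4 × 100

83.2831 %


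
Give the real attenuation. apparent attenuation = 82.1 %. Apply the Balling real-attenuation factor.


RA = AA · 0.8192
RA = 82.1 · 0.8192

67.2563 %


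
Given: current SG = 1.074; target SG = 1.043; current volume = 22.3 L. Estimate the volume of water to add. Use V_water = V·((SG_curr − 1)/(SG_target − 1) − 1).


V_water = 22.3·((1.074 − 1)/(1.043 − 1) − 1)

16.0767 L


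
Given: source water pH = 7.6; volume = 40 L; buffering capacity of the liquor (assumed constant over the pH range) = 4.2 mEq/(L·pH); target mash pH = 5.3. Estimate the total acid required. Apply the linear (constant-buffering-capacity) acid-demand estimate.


acid = buffering capacity · (pH_source − pH_target) · V
acid = 4.2 · (7.6 − 5.3) · 40

386.4000 mEq


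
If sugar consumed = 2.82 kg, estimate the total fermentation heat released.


Q = m_sugar · 590 kJ/kg
Q = 2.82 · 590

1663.8000 kJ


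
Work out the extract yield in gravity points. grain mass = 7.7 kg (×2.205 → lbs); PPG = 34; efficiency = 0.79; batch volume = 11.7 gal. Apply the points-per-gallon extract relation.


points = lbs × PPG × eff / vol
lbs = 7.7 × 2.205 = 16.9785
points = 16.9785 × 34 × 0.79 / 11.7

38.9780 points


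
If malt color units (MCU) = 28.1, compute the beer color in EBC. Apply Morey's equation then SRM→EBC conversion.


SRM = 1.4922·MCU^0.6859;  EBC = SRM·1.97
SRM = 1.4922·28.1^0.6859 = 14.7060
EBC = 14.7060·1.97

28.9708 EBC


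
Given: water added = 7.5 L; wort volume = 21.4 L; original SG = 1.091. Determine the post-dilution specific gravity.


SG_new = 1 + (SG_old − 1)·V_old/(V_old + V_water)
pts = (1.091 − 1)·1000·21.4/(21.4 + 7.5) = 67.3841
SG_new = 1 + 67.3841/1000

1.0674


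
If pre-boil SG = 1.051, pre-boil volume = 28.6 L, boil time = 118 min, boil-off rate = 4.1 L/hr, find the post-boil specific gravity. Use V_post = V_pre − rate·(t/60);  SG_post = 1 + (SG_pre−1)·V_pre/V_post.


V_post = 28.6 − 4.1·(118/60) = 20.5367
SG_post = 1 + (1.051 − 1)·28.6/20.5367

1.0710


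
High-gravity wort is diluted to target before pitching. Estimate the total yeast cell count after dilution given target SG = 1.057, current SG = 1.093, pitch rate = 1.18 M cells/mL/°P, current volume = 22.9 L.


V_w = V·((SG_c−1)/(SG_t−1)−1);  °P = 259 − 259/SG_t;  cells = rate·(V+V_w)·°P
V_w = 22.9·((1.093−1)/(1.057−1)−1) = 14.4632
V_final = 22.9 + 14.4632 = 37.3632
°P = 259 − 259/1.057 = 13.9669
cells = 1.18·37.3632·13.9669

615.7795 billion cells


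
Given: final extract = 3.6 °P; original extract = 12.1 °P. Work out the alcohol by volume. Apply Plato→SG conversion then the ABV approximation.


SG = 259/(259 − P);  ABV = (OG − FG)·131.25
OG = 259/(259 − 12.1) = 1.0490
FG = 259/(259 − 3.6) = 1.0141
ABV = (1.0490 − 1.0141)·131.25

4.5822 % ABV


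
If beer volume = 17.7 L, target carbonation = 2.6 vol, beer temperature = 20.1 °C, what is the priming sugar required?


residual = 14.695·(0.01821 + 0.09011·e^(−0.04·T));  sugar = (target − residual)·4.0·V
residual = 14.695·(0.01821 + 0.09011·e^(−0.04·20.1)) = 0.8602
sugar = (2.6 − 0.8602)·4.0·17.7

123.1773 g


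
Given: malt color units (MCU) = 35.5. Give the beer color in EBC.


SRM = 1.4922·MCU^0.6859;  EBC = SRM·1.97
SRM = 1.4922·35.5^0.6859 = 17.2635
EBC = 17.2635·1.97

34.0091 EBC


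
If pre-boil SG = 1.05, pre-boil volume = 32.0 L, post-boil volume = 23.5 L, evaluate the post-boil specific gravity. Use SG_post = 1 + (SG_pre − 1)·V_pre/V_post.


pts_pre = (1.05 − 1)·1000 = 50.0000
pts_post = 50.0000·32.0/23.5 = 68.0851
SG_post = 1 + 68.0851/1000

1.0681


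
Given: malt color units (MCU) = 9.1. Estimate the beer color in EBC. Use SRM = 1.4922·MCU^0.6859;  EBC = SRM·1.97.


SRM = 1.4922·9.1^0.6859 = 6.7863
EBC = 6.7863·1.97

13.3690 EBC


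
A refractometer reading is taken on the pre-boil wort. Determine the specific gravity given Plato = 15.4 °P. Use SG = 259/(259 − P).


SG = 259/(259 − 15.4)

1.0632


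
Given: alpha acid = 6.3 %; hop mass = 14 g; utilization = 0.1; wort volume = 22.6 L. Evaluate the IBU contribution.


IBU = (α/100)·mass·U·1000 / V
IBU = (6.3/100)·14·0.1·1000 / 22.6

3.9027 IBU


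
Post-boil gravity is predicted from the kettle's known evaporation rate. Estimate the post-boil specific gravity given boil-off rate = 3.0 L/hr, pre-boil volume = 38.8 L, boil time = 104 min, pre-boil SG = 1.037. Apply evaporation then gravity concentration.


V_post = V_pre − rate·(t/60);  SG_post = 1 + (SG_pre−1)·V_pre/V_post
V_post = 38.8 − 3.0·(104/60) = 33.6000
SG_post = 1 + (1.037 − 1)·38.8/33.6000

1.0427


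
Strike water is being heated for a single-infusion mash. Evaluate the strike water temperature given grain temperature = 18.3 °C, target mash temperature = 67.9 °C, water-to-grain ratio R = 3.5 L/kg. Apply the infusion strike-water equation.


T_strike = (0.41/R)·(T_mash − T_grain) + T_mash
T_strike = (0.41/3.5)·(67.9 − 18.3) + 67.9

73.7103 °C


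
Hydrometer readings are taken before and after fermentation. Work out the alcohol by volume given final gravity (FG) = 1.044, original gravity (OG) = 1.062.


ABV = (OG − FG) · 131.25
ABV = (1.062 − 1.044) · 131.25

2.3625 % ABV


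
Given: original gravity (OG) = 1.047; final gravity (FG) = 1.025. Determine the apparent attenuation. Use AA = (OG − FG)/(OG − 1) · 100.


AA = (1.047 − 1.025)/(1.047 − 1) · 100

46.8085 %


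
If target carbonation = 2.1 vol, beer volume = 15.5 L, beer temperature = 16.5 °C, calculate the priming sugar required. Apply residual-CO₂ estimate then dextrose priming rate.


residual = 14.695·(0.01821 + 0.09011·e^(−0.04·T));  sugar = (target − residual)·4.0·V
residual = 14.695·(0.01821 + 0.09011·e^(−0.04·16.5)) = 0.9520
sugar = (2.1 − 0.9520)·4.0·15.5

71.1764 g


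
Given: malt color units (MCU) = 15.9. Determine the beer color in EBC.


SRM = 1.4922·MCU^0.6859;  EBC = SRM·1.97
SRM = 1.4922·15.9^0.6859 = 9.9510
EBC = 9.9510·1.97

19.6034 EBC


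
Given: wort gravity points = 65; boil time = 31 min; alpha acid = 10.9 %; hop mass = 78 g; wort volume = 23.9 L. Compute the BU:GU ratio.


U = 1.65·0.000125^(GP/1000)·(1−e^(−0.04t))/4.15;  IBU = (α/100)·m·U·1000/V;  BU:GU = IBU/GP
U = 1.65·0.000125^(65/1000)·(1−e^(−0.04·31))/4.15 = 0.1575
IBU = (10.9/100)·78·0.1575·1000/23.9 = 56.0393
BU:GU = 56.0393/65

0.8621


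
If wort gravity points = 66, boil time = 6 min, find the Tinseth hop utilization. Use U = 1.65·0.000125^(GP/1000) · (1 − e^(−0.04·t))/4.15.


bigness = 1.65·0.000125^(66/1000) = 0.9118
boil_factor = (1 − e^(−0.04·6))/4.15 = 0.0514
U = 0.9118 · 0.0514

0.0469


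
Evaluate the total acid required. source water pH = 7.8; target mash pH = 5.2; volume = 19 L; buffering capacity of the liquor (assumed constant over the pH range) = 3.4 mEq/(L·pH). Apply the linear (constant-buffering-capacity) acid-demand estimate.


acid = buffering capacity · (pH_source − pH_target) · V
acid = 3.4 · (7.8 − 5.2) · 19

167.9600 mEq


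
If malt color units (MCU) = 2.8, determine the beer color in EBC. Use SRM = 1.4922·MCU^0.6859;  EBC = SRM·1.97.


SRM = 1.4922·2.8^0.6859 = 3.0237
EBC = 3.0237·1.97

5.9566 EBC


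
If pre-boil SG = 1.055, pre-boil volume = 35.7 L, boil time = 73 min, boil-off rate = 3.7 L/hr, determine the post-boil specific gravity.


V_post = V_pre − rate·(t/60);  SG_post = 1 + (SG_pre−1)·V_pre/V_post
V_post = 35.7 − 3.7·(73/60) = 31.1983
SG_post = 1 + (1.055 − 1)·35.7/31.1983

1.0629


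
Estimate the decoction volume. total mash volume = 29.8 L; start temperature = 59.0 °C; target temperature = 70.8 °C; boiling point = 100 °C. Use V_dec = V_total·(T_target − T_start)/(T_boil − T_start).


V_dec = 29.8·(70.8 − 59.0)/(100 − 59.0)

8.5766 L


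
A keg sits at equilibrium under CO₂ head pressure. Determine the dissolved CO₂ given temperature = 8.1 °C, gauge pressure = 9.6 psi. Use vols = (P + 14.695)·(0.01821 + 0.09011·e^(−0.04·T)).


vols = (9.6 + 14.695)·(0.01821 + 0.09011·e^(−0.04·8.1))

2.0258 volumes


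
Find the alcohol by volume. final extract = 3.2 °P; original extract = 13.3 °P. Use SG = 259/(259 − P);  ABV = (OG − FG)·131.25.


OG = 259/(259 − 13.3) = 1.0541
FG = 259/(259 − 3.2) = 1.0125
ABV = (1.0541 − 1.0125)·131.25

5.4628 % ABV


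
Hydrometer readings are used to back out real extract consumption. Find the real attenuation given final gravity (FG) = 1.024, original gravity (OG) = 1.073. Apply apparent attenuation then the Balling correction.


AA = (OG−FG)/(OG−1)·100;  RA = AA·0.8192
AA = (1.073 − 1.024)/(1.073 − 1)·100 = 67.1233
RA = 67.1233·0.8192

54.9874 %


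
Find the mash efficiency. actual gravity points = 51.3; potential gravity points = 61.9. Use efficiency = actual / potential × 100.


efficiency = 51.3 / 61.9 × 100

82.8756 %


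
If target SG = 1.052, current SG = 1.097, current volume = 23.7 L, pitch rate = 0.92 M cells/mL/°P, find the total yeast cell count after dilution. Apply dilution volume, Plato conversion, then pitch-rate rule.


V_w = V·((SG_c−1)/(SG_t−1)−1);  °P = 259 − 259/SG_t;  cells = rate·(V+V_w)·°P
V_w = 23.7·((1.097−1)/(1.052−1)−1) = 20.5096
V_final = 23.7 + 20.5096 = 44.2096
°P = 259 − 259/1.052 = 12.8023
cells = 0.92·44.2096·12.8023

520.7052 billion cells


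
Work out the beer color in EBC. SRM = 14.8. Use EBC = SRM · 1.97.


EBC = 14.8 · 1.97

29.1560 EBC


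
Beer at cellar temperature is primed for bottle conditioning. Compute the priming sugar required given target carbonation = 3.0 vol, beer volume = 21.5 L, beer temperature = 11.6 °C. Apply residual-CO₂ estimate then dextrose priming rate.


residual = 14.695·(0.01821 + 0.09011·e^(−0.04·T));  sugar = (target − residual)·4.0·V
residual = 14.695·(0.01821 + 0.09011·e^(−0.04·11.6)) = 1.1002
sugar = (3.0 − 1.1002)·4.0·21.5

163.3842 g


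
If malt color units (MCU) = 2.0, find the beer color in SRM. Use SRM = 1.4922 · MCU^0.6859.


SRM = 1.4922 · 2.0^0.6859

2.4005 SRM


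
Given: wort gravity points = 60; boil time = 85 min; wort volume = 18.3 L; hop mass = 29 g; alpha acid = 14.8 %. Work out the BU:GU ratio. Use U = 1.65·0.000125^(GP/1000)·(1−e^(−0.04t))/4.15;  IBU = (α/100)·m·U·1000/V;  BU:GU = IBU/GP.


U = 1.65·0.000125^(60/1000)·(1−e^(−0.04·85))/4.15 = 0.2241
IBU = (14.8/100)·29·0.2241·1000/18.3 = 52.5676
BU:GU = 52.5676/60

0.8761


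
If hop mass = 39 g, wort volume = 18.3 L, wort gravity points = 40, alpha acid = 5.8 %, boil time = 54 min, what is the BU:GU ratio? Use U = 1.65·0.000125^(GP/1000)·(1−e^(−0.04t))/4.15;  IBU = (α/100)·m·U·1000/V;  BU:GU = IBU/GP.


U = 1.65·0.000125^(40/1000)·(1−e^(−0.04·54))/4.15 = 0.2455
IBU = (5.8/100)·39·0.2455·1000/18.3 = 30.3485
BU:GU = 30.3485/40

0.7587


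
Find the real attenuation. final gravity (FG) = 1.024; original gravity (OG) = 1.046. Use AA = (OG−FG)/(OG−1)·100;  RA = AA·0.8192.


AA = (1.046 − 1.024)/(1.046 − 1)·100 = 47.8261
RA = 47.8261·0.8192

39.1791 %


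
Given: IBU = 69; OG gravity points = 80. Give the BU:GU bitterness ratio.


BU:GU = IBU / OG_points
BU:GU = 69 / 80

0.8625
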